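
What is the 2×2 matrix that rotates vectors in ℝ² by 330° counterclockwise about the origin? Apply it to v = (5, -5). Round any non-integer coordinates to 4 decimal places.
R = [[√3/2, 1/2], [-1/2, √3/2]]; R·v = (1.8301, -6.8301)

A counterclockwise rotation by angle θ in ℝ² has matrix R(θ) = [[cos θ, -sin θ], [sin θ, cos θ]].
For θ = 330°: cos θ = √3/2, sin θ = -1/2.
R(330°) = [[√3/2, 1/2], [-1/2, √3/2]].
R·v = [√3/2·5 + (1/2)·-5, -1/2·5 + √3/2·-5] = (1.8301, -6.8301).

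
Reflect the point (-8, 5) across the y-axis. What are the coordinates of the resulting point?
(8, 5)

Reflection across y-axis: (-8, 5) → (8, 5)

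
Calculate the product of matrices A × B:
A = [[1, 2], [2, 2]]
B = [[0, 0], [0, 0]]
[[0, 0], [0, 0]]

Matrix multiplication:
C[0][0] = 1×0 + 2×0 = 0
C[0][1] = 1×0 + 2×0 = 0
C[1][0] = 2×0 + 2×0 = 0
C[1][1] = 2×0 + 2×0 = 0
Result: [[0, 0], [0, 0]]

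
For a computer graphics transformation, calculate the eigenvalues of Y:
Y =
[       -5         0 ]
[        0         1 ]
λ = -5, 1

Solve det(Y - λI) = 0. For a 2×2 matrix the characteristic equation is λ² - (trace)λ + det = 0.
trace(Y) = a + d = -5 + 1 = -4.
det(Y) = a*d - b*c = (-5)*(1) - (0)*(0) = -5 - 0 = -5.
Characteristic equation: λ² - (-4)λ + (-5) = 0.
Discriminant = (-4)² - 4*(-5) = 16 + 20 = 36.
λ = (-4 ± √36) / 2 = (-4 ± 6) / 2 = -5, 1.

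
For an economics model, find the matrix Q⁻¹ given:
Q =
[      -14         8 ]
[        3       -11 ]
det(Q) = 130
Q⁻¹ =
[  -11/130     -4/65 ]
[   -3/130     -7/65 ]

For a 2×2 matrix Q = [[a, b], [c, d]] with det(Q) ≠ 0, Q⁻¹ = (1/det(Q)) * [[d, -b], [-c, a]].
det(Q) = (-14)*(-11) - (8)*(3) = 154 - 24 = 130.
Q⁻¹ = (1/130) * [[-11, -8], [-3, -14]].
Dividing each entry by 130 and reducing:
Q⁻¹ =
[  -11/130     -4/65 ]
[   -3/130     -7/65 ]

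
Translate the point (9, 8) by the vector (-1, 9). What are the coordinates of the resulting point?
(8, 17)

Translation by (-1, 9):
x' = 9 + -1 = 8
y' = 8 + 9 = 17
Homogeneous matrix: [[1, 0, -1], [0, 1, 9], [0, 0, 1]]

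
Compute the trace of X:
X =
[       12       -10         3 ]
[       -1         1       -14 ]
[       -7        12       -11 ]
tr(X) = 12 + 1 - 11 = 2

The trace of a square matrix is the sum of its diagonal entries.
Diagonal entries of X: X[0][0] = 12, X[1][1] = 1, X[2][2] = -11.
tr(X) = 12 + 1 - 11 = 2.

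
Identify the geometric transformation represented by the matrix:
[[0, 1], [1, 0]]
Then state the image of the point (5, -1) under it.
reflection across the line y = x; image of (5, -1) is (-1, 5)

This is a symmetric orthogonal matrix with determinant -1, which characterizes a reflection in ℝ².
The matrix [[0, 1], [1, 0]] represents: reflection across the line y = x.
Applying it to (5, -1): [0·5 + 1·-1, 1·5 + 0·-1] = (-1, 5).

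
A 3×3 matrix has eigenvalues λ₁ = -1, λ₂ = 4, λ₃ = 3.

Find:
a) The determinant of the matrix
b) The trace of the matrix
det = -12, trace = 6

Two standard eigenvalue identities:
- det(A) equals the product of the eigenvalues (counted with multiplicity).
- trace(A) equals the sum of the eigenvalues.
det(A) = (-1)*(4)*(3) = -12.
trace(A) = -1 + 4 + 3 = 6.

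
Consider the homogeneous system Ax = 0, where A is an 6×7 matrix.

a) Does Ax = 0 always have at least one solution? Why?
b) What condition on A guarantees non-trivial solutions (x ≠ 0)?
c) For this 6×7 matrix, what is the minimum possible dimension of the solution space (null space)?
a) Yes, x = 0 is always a solution. b) When A has linearly dependent columns (rank < n). c) Minimum nullity = 1.

a) x = 0 satisfies A·0 = 0, so the zero vector is always a solution.
b) Non-trivial solutions exist iff the columns of A are linearly dependent, equivalently rank(A) < n (the number of columns).
c) By rank-nullity, rank(A) + nullity(A) = n = 7. Since A has only 6 rows, rank(A) ≤ 6, so nullity(A) ≥ 7 - 6 = 1.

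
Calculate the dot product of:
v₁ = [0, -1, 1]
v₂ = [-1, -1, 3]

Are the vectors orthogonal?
4, No

The dot product is the sum of products of corresponding components.
v₁·v₂ = (0)*(-1) + (-1)*(-1) + (1)*(3) = 0 + 1 + 3 = 4.
Two vectors are orthogonal iff their dot product is 0; here the dot product is 4, so the vectors are not orthogonal.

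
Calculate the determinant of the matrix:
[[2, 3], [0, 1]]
2

For a 2×2 matrix [[a, b], [c, d]], det = ad - bc
det = (2)(1) - (3)(0) = 2 - 0 = 2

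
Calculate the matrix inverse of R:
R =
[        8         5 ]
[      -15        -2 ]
det(R) = 59
R⁻¹ =
[    -2/59     -5/59 ]
[    15/59      8/59 ]

For a 2×2 matrix R = [[a, b], [c, d]] with det(R) ≠ 0, R⁻¹ = (1/det(R)) * [[d, -b], [-c, a]].
det(R) = (8)*(-2) - (5)*(-15) = -16 + 75 = 59.
R⁻¹ = (1/59) * [[-2, -5], [15, 8]].
Dividing each entry by 59 and reducing:
R⁻¹ =
[    -2/59     -5/59 ]
[    15/59      8/59 ]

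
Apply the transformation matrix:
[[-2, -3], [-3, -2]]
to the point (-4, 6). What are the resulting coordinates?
(-10, 0)

Matrix multiplication:
[[-2, -3], [-3, -2]] × [-4, 6]ᵀ
= [-2×-4 + -3×6, -3×-4 + -2×6]ᵀ
= [-10.0000, 0.0000]ᵀ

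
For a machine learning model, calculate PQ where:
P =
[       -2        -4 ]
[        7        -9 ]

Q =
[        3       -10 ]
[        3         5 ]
PQ =
[      -18         0 ]
[       -6      -115 ]

Matrix multiplication: (PQ)[i][j] = sum over k of P[i][k] * Q[k][j].
  (PQ)[0][0] = (-2)*(3) + (-4)*(3) = -18
  (PQ)[0][1] = (-2)*(-10) + (-4)*(5) = 0
  (PQ)[1][0] = (7)*(3) + (-9)*(3) = -6
  (PQ)[1][1] = (7)*(-10) + (-9)*(5) = -115
PQ =
[      -18         0 ]
[       -6      -115 ]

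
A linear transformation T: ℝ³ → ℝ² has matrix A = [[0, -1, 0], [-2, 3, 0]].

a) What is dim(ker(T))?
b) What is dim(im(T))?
dim(ker) = 1, dim(im) = 2

The two rows are not scalar multiples of one another (no single k satisfies row 2 = k × row 1), so they are linearly independent.
Thus rank(A) = 2.
dim(im(T)) = rank(A) = 2.
By the rank-nullity theorem applied to T: ℝ³ → ℝ², rank(A) + nullity(A) = 3 (the domain dimension), so dim(ker(T)) = 3 - 2 = 1.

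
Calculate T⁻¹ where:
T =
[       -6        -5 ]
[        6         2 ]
det(T) = 18
T⁻¹ =
[      1/9      5/18 ]
[     -1/3      -1/3 ]

For a 2×2 matrix T = [[a, b], [c, d]] with det(T) ≠ 0, T⁻¹ = (1/det(T)) * [[d, -b], [-c, a]].
det(T) = (-6)*(2) - (-5)*(6) = -12 + 30 = 18.
T⁻¹ = (1/18) * [[2, 5], [-6, -6]].
Dividing each entry by 18 and reducing:
T⁻¹ =
[      1/9      5/18 ]
[     -1/3      -1/3 ]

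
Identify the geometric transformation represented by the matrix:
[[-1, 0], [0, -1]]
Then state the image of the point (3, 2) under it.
rotation by 180° (or reflection through origin); image of (3, 2) is (-3, -2)

This matches the form [[cos θ, -sin θ], [sin θ, cos θ]] of a rotation matrix; reading off cos θ and sin θ gives the angle.
The matrix [[-1, 0], [0, -1]] represents: rotation by 180° (or reflection through origin).
Applying it to (3, 2): [-1·3 + 0·2, 0·3 + -1·2] = (-3, -2).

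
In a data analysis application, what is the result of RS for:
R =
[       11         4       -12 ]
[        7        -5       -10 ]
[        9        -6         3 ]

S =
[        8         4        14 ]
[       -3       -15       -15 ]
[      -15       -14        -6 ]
RS =
[      256       152       166 ]
[      221       243       233 ]
[       45        84       198 ]

Matrix multiplication: (RS)[i][j] = sum over k of R[i][k] * S[k][j].
  (RS)[0][0] = (11)*(8) + (4)*(-3) + (-12)*(-15) = 256
  (RS)[0][1] = (11)*(4) + (4)*(-15) + (-12)*(-14) = 152
  (RS)[0][2] = (11)*(14) + (4)*(-15) + (-12)*(-6) = 166
  (RS)[1][0] = (7)*(8) + (-5)*(-3) + (-10)*(-15) = 221
  (RS)[1][1] = (7)*(4) + (-5)*(-15) + (-10)*(-14) = 243
  (RS)[1][2] = (7)*(14) + (-5)*(-15) + (-10)*(-6) = 233
  (RS)[2][0] = (9)*(8) + (-6)*(-3) + (3)*(-15) = 45
  (RS)[2][1] = (9)*(4) + (-6)*(-15) + (3)*(-14) = 84
  (RS)[2][2] = (9)*(14) + (-6)*(-15) + (3)*(-6) = 198
RS =
[      256       152       166 ]
[      221       243       233 ]
[       45        84       198 ]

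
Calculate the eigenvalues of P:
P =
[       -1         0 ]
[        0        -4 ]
λ = -4, -1

Solve det(P - λI) = 0. For a 2×2 matrix the characteristic equation is λ² - (trace)λ + det = 0.
trace(P) = a + d = -1 - 4 = -5.
det(P) = a*d - b*c = (-1)*(-4) - (0)*(0) = 4 - 0 = 4.
Characteristic equation: λ² - (-5)λ + (4) = 0.
Discriminant = (-5)² - 4*(4) = 25 - 16 = 9.
λ = (-5 ± √9) / 2 = (-5 ± 3) / 2 = -4, -1.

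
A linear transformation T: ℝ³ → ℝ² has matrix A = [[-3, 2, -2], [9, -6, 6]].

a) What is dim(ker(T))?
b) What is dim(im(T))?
dim(ker) = 2, dim(im) = 1

Observe that row 2 = -3 × row 1 (so the rows are linearly dependent).
Thus rank(A) = 1 (only one linearly independent row).
dim(im(T)) = rank(A) = 1.
By the rank-nullity theorem applied to T: ℝ³ → ℝ², rank(A) + nullity(A) = 3 (the domain dimension), so dim(ker(T)) = 3 - 1 = 2.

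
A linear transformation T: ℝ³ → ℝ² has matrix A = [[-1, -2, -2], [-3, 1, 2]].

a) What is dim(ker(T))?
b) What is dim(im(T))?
dim(ker) = 1, dim(im) = 2

The two rows are not scalar multiples of one another (no single k satisfies row 2 = k × row 1), so they are linearly independent.
Thus rank(A) = 2.
dim(im(T)) = rank(A) = 2.
By the rank-nullity theorem applied to T: ℝ³ → ℝ², rank(A) + nullity(A) = 3 (the domain dimension), so dim(ker(T)) = 3 - 2 = 1.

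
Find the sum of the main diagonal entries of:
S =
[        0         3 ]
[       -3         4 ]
tr(S) = 0 + 4 = 4

The trace of a square matrix is the sum of its diagonal entries.
Diagonal entries of S: S[0][0] = 0, S[1][1] = 4.
tr(S) = 0 + 4 = 4.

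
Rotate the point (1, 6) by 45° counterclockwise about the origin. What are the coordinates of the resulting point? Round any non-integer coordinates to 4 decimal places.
(-3.5355, 4.9497)

Rotation matrix R(θ) = [[cos θ, -sin θ], [sin θ, cos θ]]; for θ = 45°:
R = [[√2/2, -√2/2], [√2/2, √2/2]]
Result: R × [1, 6]ᵀ = [√2/2·1 + (-√2/2)·6, √2/2·1 + (√2/2)·6]ᵀ = (-3.5355, 4.9497)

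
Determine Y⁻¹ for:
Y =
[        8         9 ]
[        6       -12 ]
det(Y) = -150
Y⁻¹ =
[     2/25      3/50 ]
[     1/25     -4/75 ]

For a 2×2 matrix Y = [[a, b], [c, d]] with det(Y) ≠ 0, Y⁻¹ = (1/det(Y)) * [[d, -b], [-c, a]].
det(Y) = (8)*(-12) - (9)*(6) = -96 - 54 = -150.
Y⁻¹ = (1/-150) * [[-12, -9], [-6, 8]].
Dividing each entry by -150 and reducing:
Y⁻¹ =
[     2/25      3/50 ]
[     1/25     -4/75 ]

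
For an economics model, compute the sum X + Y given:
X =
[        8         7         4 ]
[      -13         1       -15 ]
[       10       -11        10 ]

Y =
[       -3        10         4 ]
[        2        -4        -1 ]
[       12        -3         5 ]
X + Y =
[        5        17         8 ]
[      -11        -3       -16 ]
[       22       -14        15 ]

Matrix addition is elementwise: (X+Y)[i][j] = X[i][j] + Y[i][j].
  (X+Y)[0][0] = (8) + (-3) = 5
  (X+Y)[0][1] = (7) + (10) = 17
  (X+Y)[0][2] = (4) + (4) = 8
  (X+Y)[1][0] = (-13) + (2) = -11
  (X+Y)[1][1] = (1) + (-4) = -3
  (X+Y)[1][2] = (-15) + (-1) = -16
  (X+Y)[2][0] = (10) + (12) = 22
  (X+Y)[2][1] = (-11) + (-3) = -14
  (X+Y)[2][2] = (10) + (5) = 15
X + Y =
[        5        17         8 ]
[      -11        -3       -16 ]
[       22       -14        15 ]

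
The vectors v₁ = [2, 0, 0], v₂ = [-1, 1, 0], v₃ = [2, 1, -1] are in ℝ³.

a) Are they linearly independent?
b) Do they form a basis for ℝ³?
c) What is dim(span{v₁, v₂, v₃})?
Yes independent, yes basis, dim = 3

Stack v₁, v₂, v₃ as rows of a 3×3 matrix.
[[2, 0, 0]; [-1, 1, 0]; [2, 1, -1]] is already lower triangular with nonzero diagonal entries (2, 1, -1), so its determinant is the product of the diagonal entries, det = (2)·(1)·(-1) = -2 ≠ 0, and the rows are linearly independent.
Three linearly independent vectors in ℝ³ form a basis for ℝ³, so dim(span{v₁,v₂,v₃}) = 3.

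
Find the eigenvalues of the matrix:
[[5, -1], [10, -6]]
λ = -5 and λ = 4

Characteristic equation: det(A - λI) = 0
λ² - (trace)λ + (det) = 0
λ² - (-1)λ + (-20) = 0
λ² + 1λ - 20 = 0
Solving: λ = -5, 4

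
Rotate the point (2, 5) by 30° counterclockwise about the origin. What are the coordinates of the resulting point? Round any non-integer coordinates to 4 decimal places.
(-0.7679, 5.3301)

Rotation matrix R(θ) = [[cos θ, -sin θ], [sin θ, cos θ]]; for θ = 30°:
R = [[√3/2, -1/2], [1/2, √3/2]]
Result: R × [2, 5]ᵀ = [√3/2·2 + (-1/2)·5, 1/2·2 + (√3/2)·5]ᵀ = (-0.7679, 5.3301)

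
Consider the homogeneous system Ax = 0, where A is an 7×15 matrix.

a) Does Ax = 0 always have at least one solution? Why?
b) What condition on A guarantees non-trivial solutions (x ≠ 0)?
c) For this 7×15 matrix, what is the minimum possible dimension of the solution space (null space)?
a) Yes, x = 0 is always a solution. b) When A has linearly dependent columns (rank < n). c) Minimum nullity = 8.

a) x = 0 satisfies A·0 = 0, so the zero vector is always a solution.
b) Non-trivial solutions exist iff the columns of A are linearly dependent, equivalently rank(A) < n (the number of columns).
c) By rank-nullity, rank(A) + nullity(A) = n = 15. Since A has only 7 rows, rank(A) ≤ 7, so nullity(A) ≥ 15 - 7 = 8.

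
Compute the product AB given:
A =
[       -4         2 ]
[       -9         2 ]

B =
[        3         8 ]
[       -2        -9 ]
AB =
[      -16       -50 ]
[      -31       -90 ]

Matrix multiplication: (AB)[i][j] = sum over k of A[i][k] * B[k][j].
  (AB)[0][0] = (-4)*(3) + (2)*(-2) = -16
  (AB)[0][1] = (-4)*(8) + (2)*(-9) = -50
  (AB)[1][0] = (-9)*(3) + (2)*(-2) = -31
  (AB)[1][1] = (-9)*(8) + (2)*(-9) = -90
AB =
[      -16       -50 ]
[      -31       -90 ]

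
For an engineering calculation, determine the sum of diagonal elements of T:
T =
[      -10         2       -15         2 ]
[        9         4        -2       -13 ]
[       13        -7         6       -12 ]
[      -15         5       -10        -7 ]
tr(T) = -10 + 4 + 6 - 7 = -7

The trace of a square matrix is the sum of its diagonal entries.
Diagonal entries of T: T[0][0] = -10, T[1][1] = 4, T[2][2] = 6, T[3][3] = -7.
tr(T) = -10 + 4 + 6 - 7 = -7.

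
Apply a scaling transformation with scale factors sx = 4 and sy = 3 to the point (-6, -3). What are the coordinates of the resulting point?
(-24, -9)

Scaling matrix:
[[4, 0], [0, 3]]
Result: (-6 × 4, -3 × 3) = (-24, -9)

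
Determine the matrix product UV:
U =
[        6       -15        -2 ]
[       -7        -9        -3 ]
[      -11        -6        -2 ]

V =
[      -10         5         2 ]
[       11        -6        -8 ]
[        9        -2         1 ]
UV =
[     -243       124       130 ]
[      -56        25        55 ]
[       26       -15        24 ]

Matrix multiplication: (UV)[i][j] = sum over k of U[i][k] * V[k][j].
  (UV)[0][0] = (6)*(-10) + (-15)*(11) + (-2)*(9) = -243
  (UV)[0][1] = (6)*(5) + (-15)*(-6) + (-2)*(-2) = 124
  (UV)[0][2] = (6)*(2) + (-15)*(-8) + (-2)*(1) = 130
  (UV)[1][0] = (-7)*(-10) + (-9)*(11) + (-3)*(9) = -56
  (UV)[1][1] = (-7)*(5) + (-9)*(-6) + (-3)*(-2) = 25
  (UV)[1][2] = (-7)*(2) + (-9)*(-8) + (-3)*(1) = 55
  (UV)[2][0] = (-11)*(-10) + (-6)*(11) + (-2)*(9) = 26
  (UV)[2][1] = (-11)*(5) + (-6)*(-6) + (-2)*(-2) = -15
  (UV)[2][2] = (-11)*(2) + (-6)*(-8) + (-2)*(1) = 24
UV =
[     -243       124       130 ]
[      -56        25        55 ]
[       26       -15        24 ]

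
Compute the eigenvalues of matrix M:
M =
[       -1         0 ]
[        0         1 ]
λ = -1, 1

Solve det(M - λI) = 0. For a 2×2 matrix the characteristic equation is λ² - (trace)λ + det = 0.
trace(M) = a + d = -1 + 1 = 0.
det(M) = a*d - b*c = (-1)*(1) - (0)*(0) = -1 - 0 = -1.
Characteristic equation: λ² - (0)λ + (-1) = 0.
Discriminant = (0)² - 4*(-1) = 0 + 4 = 4.
λ = (0 ± √4) / 2 = (0 ± 2) / 2 = -1, 1.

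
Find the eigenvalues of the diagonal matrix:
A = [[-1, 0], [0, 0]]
λ₁ = -1, λ₂ = 0

The characteristic polynomial of A is det(A - λI) = (-1 - λ)(0 - λ) = 0.
The roots are λ = -1 and λ = 0, so the eigenvalues are the diagonal entries.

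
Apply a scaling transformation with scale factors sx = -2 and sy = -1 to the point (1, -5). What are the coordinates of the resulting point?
(-2, 5)

Scaling matrix:
[[-2, 0], [0, -1]]
Result: (1 × -2, -5 × -1) = (-2, 5)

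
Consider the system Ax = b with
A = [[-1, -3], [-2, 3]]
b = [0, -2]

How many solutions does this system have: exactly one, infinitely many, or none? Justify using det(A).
Exactly one solution

Compute det(A) = (-1)*(3) - (-3)*(-2) = -9.
Because det(A) ≠ 0, A is invertible and Ax = b has a unique solution for every b (here x = A⁻¹ b).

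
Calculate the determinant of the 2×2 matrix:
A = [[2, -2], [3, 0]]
6

For A = [[a, b], [c, d]], det(A) = a*d - b*c.
det(A) = (2)*(0) - (-2)*(3) = 0 - -6 = 6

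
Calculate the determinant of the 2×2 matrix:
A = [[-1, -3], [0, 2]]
-2

For A = [[a, b], [c, d]], det(A) = a*d - b*c.
det(A) = (-1)*(2) - (-3)*(0) = -2 - 0 = -2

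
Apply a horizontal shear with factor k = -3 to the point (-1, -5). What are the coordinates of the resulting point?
(14, -5)

Shear matrix for horizontal shear with factor k = -3:
[[1, -3], [0, 1]]
Result: (-1, -5) → (14, -5)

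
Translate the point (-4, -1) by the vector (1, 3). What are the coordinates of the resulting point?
(-3, 2)

Translation by (1, 3):
x' = -4 + 1 = -3
y' = -1 + 3 = 2
Homogeneous matrix: [[1, 0, 1], [0, 1, 3], [0, 0, 1]]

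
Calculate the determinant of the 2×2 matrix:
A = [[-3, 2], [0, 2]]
-6

For A = [[a, b], [c, d]], det(A) = a*d - b*c.
det(A) = (-3)*(2) - (2)*(0) = -6 - 0 = -6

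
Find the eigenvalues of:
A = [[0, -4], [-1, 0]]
λ = -2, 2

Solve det(A - λI) = 0. For a 2×2 matrix this is λ² - (trace)λ + det = 0.
trace(A) = 0 + 0 = 0.
det(A) = (0)*(0) - (-4)*(-1) = 0 - 4 = -4.
Characteristic equation: λ² - (0)λ + (-4) = 0.
Discriminant: (0)² - 4*(-4) = 0 + 16 = 16.
Roots: λ = (0 ± √16) / 2 = -2, 2.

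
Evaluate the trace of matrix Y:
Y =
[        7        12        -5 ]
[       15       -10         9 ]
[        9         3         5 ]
tr(Y) = 7 - 10 + 5 = 2

The trace of a square matrix is the sum of its diagonal entries.
Diagonal entries of Y: Y[0][0] = 7, Y[1][1] = -10, Y[2][2] = 5.
tr(Y) = 7 - 10 + 5 = 2.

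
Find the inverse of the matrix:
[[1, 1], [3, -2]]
[[2/5, 1/5], [3/5, -1/5]]

For [[a,b],[c,d]], inverse = (1/det)·[[d,-b],[-c,a]]
det = 1·-2 - 1·3 = -5
Inverse = (1/-5)·[[-2, -1], [-3, 1]]
        = [[2/5, 1/5], [3/5, -1/5]]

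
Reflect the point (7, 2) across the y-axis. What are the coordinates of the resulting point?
(-7, 2)

Reflection across y-axis: (7, 2) → (-7, 2)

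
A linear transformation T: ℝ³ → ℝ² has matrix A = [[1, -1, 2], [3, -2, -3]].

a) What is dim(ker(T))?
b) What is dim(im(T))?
dim(ker) = 1, dim(im) = 2

The two rows are not scalar multiples of one another (no single k satisfies row 2 = k × row 1), so they are linearly independent.
Thus rank(A) = 2.
dim(im(T)) = rank(A) = 2.
By the rank-nullity theorem applied to T: ℝ³ → ℝ², rank(A) + nullity(A) = 3 (the domain dimension), so dim(ker(T)) = 3 - 2 = 1.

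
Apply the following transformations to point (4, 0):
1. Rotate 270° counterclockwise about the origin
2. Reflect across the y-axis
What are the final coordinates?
(0, -4)

Step 1: Rotate 270° → (0, -4)
Step 2: Reflect across the y-axis → (0, -4)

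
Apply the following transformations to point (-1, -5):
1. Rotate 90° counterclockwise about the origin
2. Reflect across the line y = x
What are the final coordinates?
(-1, 5)

Step 1: Rotate 90° → (5, -1)
Step 2: Reflect across the line y = x → (-1, 5)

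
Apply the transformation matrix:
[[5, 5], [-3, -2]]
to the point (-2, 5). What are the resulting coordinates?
(15, -4)

Matrix multiplication:
[[5, 5], [-3, -2]] × [-2, 5]ᵀ
= [5×-2 + 5×5, -3×-2 + -2×5]ᵀ
= [15.0000, -4.0000]ᵀ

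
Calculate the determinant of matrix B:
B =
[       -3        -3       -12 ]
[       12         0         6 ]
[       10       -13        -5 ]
det(B) = 1278

Expand along row 0 (cofactor expansion): det(B) = a*(e*i - f*h) - b*(d*i - f*g) + c*(d*h - e*g), where the 3×3 is [[a, b, c], [d, e, f], [g, h, i]].
Minor M_00 = (0)*(-5) - (6)*(-13) = 0 + 78 = 78.
Minor M_01 = (12)*(-5) - (6)*(10) = -60 - 60 = -120.
Minor M_02 = (12)*(-13) - (0)*(10) = -156 - 0 = -156.
det(B) = (-3)*(78) - (-3)*(-120) + (-12)*(-156) = -234 - 360 + 1872 = 1278.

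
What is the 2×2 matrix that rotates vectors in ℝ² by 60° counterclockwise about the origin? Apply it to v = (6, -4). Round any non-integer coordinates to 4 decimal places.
R = [[1/2, -√3/2], [√3/2, 1/2]]; R·v = (6.4641, 3.1962)

A counterclockwise rotation by angle θ in ℝ² has matrix R(θ) = [[cos θ, -sin θ], [sin θ, cos θ]].
For θ = 60°: cos θ = 1/2, sin θ = √3/2.
R(60°) = [[1/2, -√3/2], [√3/2, 1/2]].
R·v = [1/2·6 + (-√3/2)·-4, √3/2·6 + 1/2·-4] = (6.4641, 3.1962).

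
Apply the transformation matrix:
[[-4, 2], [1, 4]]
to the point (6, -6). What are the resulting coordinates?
(-36, -18)

Matrix multiplication:
[[-4, 2], [1, 4]] × [6, -6]ᵀ
= [-4×6 + 2×-6, 1×6 + 4×-6]ᵀ
= [-36.0000, -18.0000]ᵀ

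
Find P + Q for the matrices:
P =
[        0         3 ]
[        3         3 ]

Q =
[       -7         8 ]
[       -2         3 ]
P + Q =
[       -7        11 ]
[        1         6 ]

Matrix addition is elementwise: (P+Q)[i][j] = P[i][j] + Q[i][j].
  (P+Q)[0][0] = (0) + (-7) = -7
  (P+Q)[0][1] = (3) + (8) = 11
  (P+Q)[1][0] = (3) + (-2) = 1
  (P+Q)[1][1] = (3) + (3) = 6
P + Q =
[       -7        11 ]
[        1         6 ]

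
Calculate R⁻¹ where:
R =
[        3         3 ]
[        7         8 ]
det(R) = 3
R⁻¹ =
[      8/3        -1 ]
[     -7/3         1 ]

For a 2×2 matrix R = [[a, b], [c, d]] with det(R) ≠ 0, R⁻¹ = (1/det(R)) * [[d, -b], [-c, a]].
det(R) = (3)*(8) - (3)*(7) = 24 - 21 = 3.
R⁻¹ = (1/3) * [[8, -3], [-7, 3]].
Dividing each entry by 3 and reducing:
R⁻¹ =
[      8/3        -1 ]
[     -7/3         1 ]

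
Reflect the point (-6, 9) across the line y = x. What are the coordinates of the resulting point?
(9, -6)

Reflection across line y = x: (-6, 9) → (9, -6)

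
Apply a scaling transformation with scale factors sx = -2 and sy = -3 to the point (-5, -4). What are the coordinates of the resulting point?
(10, 12)

Scaling matrix:
[[-2, 0], [0, -3]]
Result: (-5 × -2, -4 × -3) = (10, 12)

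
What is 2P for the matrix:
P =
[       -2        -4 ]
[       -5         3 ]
2P =
[       -4        -8 ]
[      -10         6 ]

Scalar multiplication is elementwise: (2P)[i][j] = 2 * P[i][j].
  (2P)[0][0] = 2 * (-2) = -4
  (2P)[0][1] = 2 * (-4) = -8
  (2P)[1][0] = 2 * (-5) = -10
  (2P)[1][1] = 2 * (3) = 6
2P =
[       -4        -8 ]
[      -10         6 ]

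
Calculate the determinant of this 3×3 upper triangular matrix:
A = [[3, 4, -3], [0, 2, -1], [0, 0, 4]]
24

The determinant of a triangular matrix is the product of its diagonal entries (the off-diagonal entries above the diagonal do not affect it).
det(A) = (3) * (2) * (4) = 24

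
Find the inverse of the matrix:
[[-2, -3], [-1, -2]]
[[-2, 3], [1, -2]]

For [[a,b],[c,d]], inverse = (1/det)·[[d,-b],[-c,a]]
det = -2·-2 - -3·-1 = 1
Inverse = (1/1)·[[-2, 3], [1, -2]]
        = [[-2, 3], [1, -2]]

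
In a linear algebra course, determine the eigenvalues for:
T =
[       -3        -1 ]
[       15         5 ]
λ = 0, 2

Solve det(T - λI) = 0. For a 2×2 matrix the characteristic equation is λ² - (trace)λ + det = 0.
trace(T) = a + d = -3 + 5 = 2.
det(T) = a*d - b*c = (-3)*(5) - (-1)*(15) = -15 + 15 = 0.
Characteristic equation: λ² - (2)λ + (0) = 0.
Discriminant = (2)² - 4*(0) = 4 - 0 = 4.
λ = (2 ± √4) / 2 = (2 ± 2) / 2 = 0, 2.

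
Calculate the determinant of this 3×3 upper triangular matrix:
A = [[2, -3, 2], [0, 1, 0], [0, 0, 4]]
8

The determinant of a triangular matrix is the product of its diagonal entries (the off-diagonal entries above the diagonal do not affect it).
det(A) = (2) * (1) * (4) = 8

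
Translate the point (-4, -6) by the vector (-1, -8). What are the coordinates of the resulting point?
(-5, -14)

Translation by (-1, -8):
x' = -4 + -1 = -5
y' = -6 + -8 = -14
Homogeneous matrix: [[1, 0, -1], [0, 1, -8], [0, 0, 1]]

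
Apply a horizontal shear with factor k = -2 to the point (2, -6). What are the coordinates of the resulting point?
(14, -6)

Shear matrix for horizontal shear with factor k = -2:
[[1, -2], [0, 1]]
Result: (2, -6) → (14, -6)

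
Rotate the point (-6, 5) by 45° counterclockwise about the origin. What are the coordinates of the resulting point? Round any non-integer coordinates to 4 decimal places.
(-7.7782, -0.7071)

Rotation matrix R(θ) = [[cos θ, -sin θ], [sin θ, cos θ]]; for θ = 45°:
R = [[√2/2, -√2/2], [√2/2, √2/2]]
Result: R × [-6, 5]ᵀ = [√2/2·-6 + (-√2/2)·5, √2/2·-6 + (√2/2)·5]ᵀ = (-7.7782, -0.7071)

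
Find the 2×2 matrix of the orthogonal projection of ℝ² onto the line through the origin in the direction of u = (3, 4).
[[9/25, 12/25], [12/25, 16/25]]

The orthogonal projection onto the line spanned by a nonzero vector u = (a, b) has matrix P = (u uᵀ) / (uᵀ u) = (1/(a² + b²)) · [[a², ab], [ab, b²]].
Here u = (3, 4), so a² + b² = 9 + 16 = 25.
P = (1/25) · [[9, 12], [12, 16]] = [[9/25, 12/25], [12/25, 16/25]].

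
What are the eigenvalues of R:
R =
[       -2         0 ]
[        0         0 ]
λ = -2, 0

Solve det(R - λI) = 0. For a 2×2 matrix the characteristic equation is λ² - (trace)λ + det = 0.
trace(R) = a + d = -2 + 0 = -2.
det(R) = a*d - b*c = (-2)*(0) - (0)*(0) = 0 - 0 = 0.
Characteristic equation: λ² - (-2)λ + (0) = 0.
Discriminant = (-2)² - 4*(0) = 4 - 0 = 4.
λ = (-2 ± √4) / 2 = (-2 ± 2) / 2 = -2, 0.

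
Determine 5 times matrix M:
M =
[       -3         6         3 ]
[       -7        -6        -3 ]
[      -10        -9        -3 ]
5M =
[      -15        30        15 ]
[      -35       -30       -15 ]
[      -50       -45       -15 ]

Scalar multiplication is elementwise: (5M)[i][j] = 5 * M[i][j].
  (5M)[0][0] = 5 * (-3) = -15
  (5M)[0][1] = 5 * (6) = 30
  (5M)[0][2] = 5 * (3) = 15
  (5M)[1][0] = 5 * (-7) = -35
  (5M)[1][1] = 5 * (-6) = -30
  (5M)[1][2] = 5 * (-3) = -15
  (5M)[2][0] = 5 * (-10) = -50
  (5M)[2][1] = 5 * (-9) = -45
  (5M)[2][2] = 5 * (-3) = -15
5M =
[      -15        30        15 ]
[      -35       -30       -15 ]
[      -50       -45       -15 ]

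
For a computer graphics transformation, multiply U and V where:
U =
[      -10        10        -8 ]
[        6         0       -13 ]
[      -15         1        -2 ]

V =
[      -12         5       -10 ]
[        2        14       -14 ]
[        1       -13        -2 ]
UV =
[      132       194       -24 ]
[      -85       199       -34 ]
[      180       -35       140 ]

Matrix multiplication: (UV)[i][j] = sum over k of U[i][k] * V[k][j].
  (UV)[0][0] = (-10)*(-12) + (10)*(2) + (-8)*(1) = 132
  (UV)[0][1] = (-10)*(5) + (10)*(14) + (-8)*(-13) = 194
  (UV)[0][2] = (-10)*(-10) + (10)*(-14) + (-8)*(-2) = -24
  (UV)[1][0] = (6)*(-12) + (0)*(2) + (-13)*(1) = -85
  (UV)[1][1] = (6)*(5) + (0)*(14) + (-13)*(-13) = 199
  (UV)[1][2] = (6)*(-10) + (0)*(-14) + (-13)*(-2) = -34
  (UV)[2][0] = (-15)*(-12) + (1)*(2) + (-2)*(1) = 180
  (UV)[2][1] = (-15)*(5) + (1)*(14) + (-2)*(-13) = -35
  (UV)[2][2] = (-15)*(-10) + (1)*(-14) + (-2)*(-2) = 140
UV =
[      132       194       -24 ]
[      -85       199       -34 ]
[      180       -35       140 ]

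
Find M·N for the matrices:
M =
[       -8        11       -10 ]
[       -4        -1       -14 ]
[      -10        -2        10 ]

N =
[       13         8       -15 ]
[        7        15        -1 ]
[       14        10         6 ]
MN =
[     -167         1        49 ]
[     -255      -187       -23 ]
[       -4       -10       212 ]

Matrix multiplication: (MN)[i][j] = sum over k of M[i][k] * N[k][j].
  (MN)[0][0] = (-8)*(13) + (11)*(7) + (-10)*(14) = -167
  (MN)[0][1] = (-8)*(8) + (11)*(15) + (-10)*(10) = 1
  (MN)[0][2] = (-8)*(-15) + (11)*(-1) + (-10)*(6) = 49
  (MN)[1][0] = (-4)*(13) + (-1)*(7) + (-14)*(14) = -255
  (MN)[1][1] = (-4)*(8) + (-1)*(15) + (-14)*(10) = -187
  (MN)[1][2] = (-4)*(-15) + (-1)*(-1) + (-14)*(6) = -23
  (MN)[2][0] = (-10)*(13) + (-2)*(7) + (10)*(14) = -4
  (MN)[2][1] = (-10)*(8) + (-2)*(15) + (10)*(10) = -10
  (MN)[2][2] = (-10)*(-15) + (-2)*(-1) + (10)*(6) = 212
MN =
[     -167         1        49 ]
[     -255      -187       -23 ]
[       -4       -10       212 ]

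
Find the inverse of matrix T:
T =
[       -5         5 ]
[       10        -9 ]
det(T) = -5
T⁻¹ =
[      9/5         1 ]
[        2         1 ]

For a 2×2 matrix T = [[a, b], [c, d]] with det(T) ≠ 0, T⁻¹ = (1/det(T)) * [[d, -b], [-c, a]].
det(T) = (-5)*(-9) - (5)*(10) = 45 - 50 = -5.
T⁻¹ = (1/-5) * [[-9, -5], [-10, -5]].
Dividing each entry by -5 and reducing:
T⁻¹ =
[      9/5         1 ]
[        2         1 ]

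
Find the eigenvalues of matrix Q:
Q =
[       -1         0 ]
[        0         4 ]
λ = -1, 4

Solve det(Q - λI) = 0. For a 2×2 matrix the characteristic equation is λ² - (trace)λ + det = 0.
trace(Q) = a + d = -1 + 4 = 3.
det(Q) = a*d - b*c = (-1)*(4) - (0)*(0) = -4 - 0 = -4.
Characteristic equation: λ² - (3)λ + (-4) = 0.
Discriminant = (3)² - 4*(-4) = 9 + 16 = 25.
λ = (3 ± √25) / 2 = (3 ± 5) / 2 = -1, 4.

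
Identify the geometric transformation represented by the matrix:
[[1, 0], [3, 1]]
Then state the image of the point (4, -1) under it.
vertical shear with factor 3; image of (4, -1) is (4, 11)

The matrix [[1, 0], [k, 1]] sends (x, y) to (x, 3x + y), leaving the x-coordinate fixed: a vertical shear.
The matrix [[1, 0], [3, 1]] represents: vertical shear with factor 3.
Applying it to (4, -1): [1·4 + 0·-1, 3·4 + 1·-1] = (4, 11).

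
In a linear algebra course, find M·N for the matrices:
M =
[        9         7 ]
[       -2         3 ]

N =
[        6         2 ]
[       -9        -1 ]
MN =
[       -9        11 ]
[      -39        -7 ]

Matrix multiplication: (MN)[i][j] = sum over k of M[i][k] * N[k][j].
  (MN)[0][0] = (9)*(6) + (7)*(-9) = -9
  (MN)[0][1] = (9)*(2) + (7)*(-1) = 11
  (MN)[1][0] = (-2)*(6) + (3)*(-9) = -39
  (MN)[1][1] = (-2)*(2) + (3)*(-1) = -7
MN =
[       -9        11 ]
[      -39        -7 ]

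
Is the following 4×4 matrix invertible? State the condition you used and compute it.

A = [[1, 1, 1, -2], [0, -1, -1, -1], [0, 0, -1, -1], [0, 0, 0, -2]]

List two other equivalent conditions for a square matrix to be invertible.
Yes, invertible; det(A) = -2 ≠ 0. Equivalent conditions: rank(A) = 4; Ax = 0 has only the trivial solution; 0 is not an eigenvalue; the columns of A are linearly independent.

To check invertibility, compute det(A).
The given matrix is triangular, so det(A) equals the product of its diagonal entries = -2 ≠ 0.
Since det(A) ≠ 0, A is invertible.
Equivalent conditions for a square matrix A to be invertible:
- rank(A) = 4 (full rank).
- The homogeneous system Ax = 0 has only the trivial solution x = 0.
- 0 is not an eigenvalue of A.
- The columns (equivalently rows) of A are linearly independent.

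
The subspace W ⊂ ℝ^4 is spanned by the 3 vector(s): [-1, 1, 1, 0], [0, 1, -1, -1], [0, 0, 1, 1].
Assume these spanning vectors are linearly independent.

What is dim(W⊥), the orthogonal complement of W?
dim(W⊥) = 1

For any subspace W of ℝ^n, dim(W) + dim(W⊥) = n (the whole-space dimension).
Here the given 3 vectors are linearly independent, so dim(W) = 3.
Thus dim(W⊥) = n - dim(W) = 4 - 3 = 1.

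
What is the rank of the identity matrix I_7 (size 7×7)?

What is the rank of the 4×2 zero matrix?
rank(I_7) = 7, rank(0) = 0

The identity I_7 has 7 columns that are the standard basis vectors e_1, …, e_7. These are linearly independent, so all 7 columns are pivots and rank(I_7) = 7.
The 4×2 zero matrix has every entry zero, so every row is the zero row and there are no pivots; rank(0) = 0.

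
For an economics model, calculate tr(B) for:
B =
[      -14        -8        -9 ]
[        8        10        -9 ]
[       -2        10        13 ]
tr(B) = -14 + 10 + 13 = 9

The trace of a square matrix is the sum of its diagonal entries.
Diagonal entries of B: B[0][0] = -14, B[1][1] = 10, B[2][2] = 13.
tr(B) = -14 + 10 + 13 = 9.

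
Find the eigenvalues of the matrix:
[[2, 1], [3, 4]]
λ = 1 and λ = 5

Characteristic equation: det(A - λI) = 0
λ² - (trace)λ + (det) = 0
λ² - (6)λ + (5) = 0
λ² - 6λ + 5 = 0
Solving: λ = 1, 5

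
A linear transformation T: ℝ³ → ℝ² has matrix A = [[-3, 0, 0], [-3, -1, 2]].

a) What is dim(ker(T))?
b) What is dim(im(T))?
dim(ker) = 1, dim(im) = 2

The two rows are not scalar multiples of one another (no single k satisfies row 2 = k × row 1), so they are linearly independent.
Thus rank(A) = 2.
dim(im(T)) = rank(A) = 2.
By the rank-nullity theorem applied to T: ℝ³ → ℝ², rank(A) + nullity(A) = 3 (the domain dimension), so dim(ker(T)) = 3 - 2 = 1.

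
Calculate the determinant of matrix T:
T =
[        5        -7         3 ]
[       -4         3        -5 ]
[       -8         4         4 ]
det(T) = -208

Expand along row 0 (cofactor expansion): det(T) = a*(e*i - f*h) - b*(d*i - f*g) + c*(d*h - e*g), where the 3×3 is [[a, b, c], [d, e, f], [g, h, i]].
Minor M_00 = (3)*(4) - (-5)*(4) = 12 + 20 = 32.
Minor M_01 = (-4)*(4) - (-5)*(-8) = -16 - 40 = -56.
Minor M_02 = (-4)*(4) - (3)*(-8) = -16 + 24 = 8.
det(T) = (5)*(32) - (-7)*(-56) + (3)*(8) = 160 - 392 + 24 = -208.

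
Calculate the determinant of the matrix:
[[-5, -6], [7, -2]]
52

For a 2×2 matrix [[a, b], [c, d]], det = ad - bc
det = (-5)(-2) - (-6)(7) = 10 - -42 = 52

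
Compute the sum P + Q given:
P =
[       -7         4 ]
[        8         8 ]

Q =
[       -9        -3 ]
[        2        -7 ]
P + Q =
[      -16         1 ]
[       10         1 ]

Matrix addition is elementwise: (P+Q)[i][j] = P[i][j] + Q[i][j].
  (P+Q)[0][0] = (-7) + (-9) = -16
  (P+Q)[0][1] = (4) + (-3) = 1
  (P+Q)[1][0] = (8) + (2) = 10
  (P+Q)[1][1] = (8) + (-7) = 1
P + Q =
[      -16         1 ]
[       10         1 ]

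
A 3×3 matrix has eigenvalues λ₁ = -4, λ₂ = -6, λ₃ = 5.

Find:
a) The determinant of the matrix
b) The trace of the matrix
det = 120, trace = -5

Two standard eigenvalue identities:
- det(A) equals the product of the eigenvalues (counted with multiplicity).
- trace(A) equals the sum of the eigenvalues.
det(A) = (-4)*(-6)*(5) = 120.
trace(A) = -4 - 6 + 5 = -5.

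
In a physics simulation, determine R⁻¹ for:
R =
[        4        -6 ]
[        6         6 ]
det(R) = 60
R⁻¹ =
[     1/10      1/10 ]
[    -1/10      1/15 ]

For a 2×2 matrix R = [[a, b], [c, d]] with det(R) ≠ 0, R⁻¹ = (1/det(R)) * [[d, -b], [-c, a]].
det(R) = (4)*(6) - (-6)*(6) = 24 + 36 = 60.
R⁻¹ = (1/60) * [[6, 6], [-6, 4]].
Dividing each entry by 60 and reducing:
R⁻¹ =
[     1/10      1/10 ]
[    -1/10      1/15 ]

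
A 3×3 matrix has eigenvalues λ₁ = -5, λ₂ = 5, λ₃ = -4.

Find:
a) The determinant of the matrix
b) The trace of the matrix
det = 100, trace = -4

Two standard eigenvalue identities:
- det(A) equals the product of the eigenvalues (counted with multiplicity).
- trace(A) equals the sum of the eigenvalues.
det(A) = (-5)*(5)*(-4) = 100.
trace(A) = -5 + 5 - 4 = -4.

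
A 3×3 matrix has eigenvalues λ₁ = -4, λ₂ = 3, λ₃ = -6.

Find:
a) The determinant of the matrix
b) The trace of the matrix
det = 72, trace = -7

Two standard eigenvalue identities:
- det(A) equals the product of the eigenvalues (counted with multiplicity).
- trace(A) equals the sum of the eigenvalues.
det(A) = (-4)*(3)*(-6) = 72.
trace(A) = -4 + 3 - 6 = -7.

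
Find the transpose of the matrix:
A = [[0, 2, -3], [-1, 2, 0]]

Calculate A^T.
[[0, -1], [2, 2], [-3, 0]]

The transpose sends entry (i,j) to (j,i); rows become columns.
Row 0 of A: [0, 2, -3] -> column 0 of A^T.
Row 1 of A: [-1, 2, 0] -> column 1 of A^T.
A^T = [[0, -1], [2, 2], [-3, 0]]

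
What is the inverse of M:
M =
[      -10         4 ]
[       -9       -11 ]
det(M) = 146
M⁻¹ =
[  -11/146     -2/73 ]
[    9/146     -5/73 ]

For a 2×2 matrix M = [[a, b], [c, d]] with det(M) ≠ 0, M⁻¹ = (1/det(M)) * [[d, -b], [-c, a]].
det(M) = (-10)*(-11) - (4)*(-9) = 110 + 36 = 146.
M⁻¹ = (1/146) * [[-11, -4], [9, -10]].
Dividing each entry by 146 and reducing:
M⁻¹ =
[  -11/146     -2/73 ]
[    9/146     -5/73 ]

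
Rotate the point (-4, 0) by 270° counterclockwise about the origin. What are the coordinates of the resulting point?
(0, 4)

Rotation matrix R(θ) = [[cos θ, -sin θ], [sin θ, cos θ]]; for θ = 270°:
R = [[0, 1], [-1, 0]]
Result: R × [-4, 0]ᵀ = [0·-4 + (1)·0, -1·-4 + (0)·0]ᵀ = (0, 4)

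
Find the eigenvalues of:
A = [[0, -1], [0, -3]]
λ = -3, 0

Solve det(A - λI) = 0. For a 2×2 matrix this is λ² - (trace)λ + det = 0.
trace(A) = 0 - 3 = -3.
det(A) = (0)*(-3) - (-1)*(0) = 0 - 0 = 0.
Characteristic equation: λ² - (-3)λ + (0) = 0.
Discriminant: (-3)² - 4*(0) = 9 - 0 = 9.
Roots: λ = (-3 ± √9) / 2 = -3, 0.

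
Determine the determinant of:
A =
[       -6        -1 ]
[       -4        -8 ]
det(A) = 44

For a 2×2 matrix [[a, b], [c, d]], det = a*d - b*c.
det(A) = (-6)*(-8) - (-1)*(-4) = 48 - 4 = 44.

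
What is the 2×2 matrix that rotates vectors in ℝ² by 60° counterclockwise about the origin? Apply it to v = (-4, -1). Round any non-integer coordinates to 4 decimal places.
R = [[1/2, -√3/2], [√3/2, 1/2]]; R·v = (-1.1340, -3.9641)

A counterclockwise rotation by angle θ in ℝ² has matrix R(θ) = [[cos θ, -sin θ], [sin θ, cos θ]].
For θ = 60°: cos θ = 1/2, sin θ = √3/2.
R(60°) = [[1/2, -√3/2], [√3/2, 1/2]].
R·v = [1/2·-4 + (-√3/2)·-1, √3/2·-4 + 1/2·-1] = (-1.1340, -3.9641).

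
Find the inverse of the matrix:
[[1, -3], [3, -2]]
[[-2/7, 3/7], [-3/7, 1/7]]

For [[a,b],[c,d]], inverse = (1/det)·[[d,-b],[-c,a]]
det = 1·-2 - -3·3 = 7
Inverse = (1/7)·[[-2, 3], [-3, 1]]
        = [[-2/7, 3/7], [-3/7, 1/7]]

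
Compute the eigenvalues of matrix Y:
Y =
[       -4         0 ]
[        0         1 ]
λ = -4, 1

Solve det(Y - λI) = 0. For a 2×2 matrix the characteristic equation is λ² - (trace)λ + det = 0.
trace(Y) = a + d = -4 + 1 = -3.
det(Y) = a*d - b*c = (-4)*(1) - (0)*(0) = -4 - 0 = -4.
Characteristic equation: λ² - (-3)λ + (-4) = 0.
Discriminant = (-3)² - 4*(-4) = 9 + 16 = 25.
λ = (-3 ± √25) / 2 = (-3 ± 5) / 2 = -4, 1.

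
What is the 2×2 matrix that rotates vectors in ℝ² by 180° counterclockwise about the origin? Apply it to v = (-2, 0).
R = [[-1, 0], [0, -1]]; R·v = (2, 0)

A counterclockwise rotation by angle θ in ℝ² has matrix R(θ) = [[cos θ, -sin θ], [sin θ, cos θ]].
For θ = 180°: cos θ = -1, sin θ = 0.
R(180°) = [[-1, 0], [0, -1]].
R·v = [-1·-2 + (0)·0, 0·-2 + -1·0] = (2, 0).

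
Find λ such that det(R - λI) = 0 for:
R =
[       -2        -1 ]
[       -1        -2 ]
λ = -3, -1

Solve det(R - λI) = 0. For a 2×2 matrix the characteristic equation is λ² - (trace)λ + det = 0.
trace(R) = a + d = -2 - 2 = -4.
det(R) = a*d - b*c = (-2)*(-2) - (-1)*(-1) = 4 - 1 = 3.
Characteristic equation: λ² - (-4)λ + (3) = 0.
Discriminant = (-4)² - 4*(3) = 16 - 12 = 4.
λ = (-4 ± √4) / 2 = (-4 ± 2) / 2 = -3, -1.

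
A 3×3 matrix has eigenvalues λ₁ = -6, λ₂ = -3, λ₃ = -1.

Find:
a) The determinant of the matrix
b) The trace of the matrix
det = -18, trace = -10

Two standard eigenvalue identities:
- det(A) equals the product of the eigenvalues (counted with multiplicity).
- trace(A) equals the sum of the eigenvalues.
det(A) = (-6)*(-3)*(-1) = -18.
trace(A) = -6 - 3 - 1 = -10.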